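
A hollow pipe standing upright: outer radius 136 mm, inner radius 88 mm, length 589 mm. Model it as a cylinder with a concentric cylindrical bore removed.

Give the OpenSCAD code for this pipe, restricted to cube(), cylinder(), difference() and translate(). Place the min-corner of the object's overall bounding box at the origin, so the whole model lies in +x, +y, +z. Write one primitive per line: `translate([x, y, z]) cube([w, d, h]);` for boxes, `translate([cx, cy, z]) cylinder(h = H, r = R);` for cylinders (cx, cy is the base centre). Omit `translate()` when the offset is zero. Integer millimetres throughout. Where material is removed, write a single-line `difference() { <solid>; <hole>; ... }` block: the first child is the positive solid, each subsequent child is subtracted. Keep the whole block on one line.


difference() { translate([136, 136, 0]) cylinder(h = 589, r = 136); translate([136, 136, 0]) cylinder(h = 589, r = 88); }


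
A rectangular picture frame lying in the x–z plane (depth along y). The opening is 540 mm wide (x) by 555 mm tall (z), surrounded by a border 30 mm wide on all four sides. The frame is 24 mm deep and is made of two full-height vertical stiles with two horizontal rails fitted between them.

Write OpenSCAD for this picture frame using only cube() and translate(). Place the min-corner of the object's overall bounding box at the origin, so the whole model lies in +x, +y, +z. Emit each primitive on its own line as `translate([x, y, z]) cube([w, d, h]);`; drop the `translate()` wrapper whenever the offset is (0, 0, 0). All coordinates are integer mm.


cube([30, 24, 615]);
translate([570, 0, 0]) cube([30, 24, 615]);
translate([30, 0, 0]) cube([540, 24, 30]);
translate([30, 0, 585]) cube([540, 24, 30]);


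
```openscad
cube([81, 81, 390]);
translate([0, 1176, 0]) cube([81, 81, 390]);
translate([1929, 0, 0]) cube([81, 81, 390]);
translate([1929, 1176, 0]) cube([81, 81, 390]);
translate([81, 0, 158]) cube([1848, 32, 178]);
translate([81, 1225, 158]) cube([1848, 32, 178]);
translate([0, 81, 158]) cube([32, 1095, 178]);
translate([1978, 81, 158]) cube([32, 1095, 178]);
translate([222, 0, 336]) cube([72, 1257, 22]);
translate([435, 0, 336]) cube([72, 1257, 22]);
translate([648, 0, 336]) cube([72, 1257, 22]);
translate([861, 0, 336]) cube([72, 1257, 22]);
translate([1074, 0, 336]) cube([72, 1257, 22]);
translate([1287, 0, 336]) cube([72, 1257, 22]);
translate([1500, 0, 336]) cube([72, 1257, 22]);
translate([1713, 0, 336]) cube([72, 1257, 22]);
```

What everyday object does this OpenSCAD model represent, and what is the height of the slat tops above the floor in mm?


A bed frame. The slat-top height is 358 mm.

Four posts, four rails, and a row of slats — a bed frame. Slats sit on the rails at z = 158 + 178 = 336; with slat thickness 22, the top is 358 mm.


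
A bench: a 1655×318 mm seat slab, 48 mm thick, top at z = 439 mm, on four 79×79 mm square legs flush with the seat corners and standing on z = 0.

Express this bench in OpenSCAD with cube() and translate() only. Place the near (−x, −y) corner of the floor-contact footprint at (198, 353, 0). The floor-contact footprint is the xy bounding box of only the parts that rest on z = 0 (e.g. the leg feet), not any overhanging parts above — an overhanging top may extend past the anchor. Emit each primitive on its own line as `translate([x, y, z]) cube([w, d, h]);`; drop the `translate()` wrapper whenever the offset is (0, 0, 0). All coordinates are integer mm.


// leg_h = 439 − 48 = 391
translate([198, 353, 391]) cube([1655, 318, 48]);
translate([198, 353, 0]) cube([79, 79, 391]);
translate([198, 592, 0]) cube([79, 79, 391]);
translate([1774, 353, 0]) cube([79, 79, 391]);
translate([1774, 592, 0]) cube([79, 79, 391]);


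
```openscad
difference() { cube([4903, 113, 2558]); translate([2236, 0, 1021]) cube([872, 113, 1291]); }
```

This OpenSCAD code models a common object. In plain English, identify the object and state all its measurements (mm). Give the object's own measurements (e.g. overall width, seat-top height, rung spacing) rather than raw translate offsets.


A wall 4903 mm long (x), 113 mm thick (y), 2558 mm tall, with a rectangular window opening cut through it. The opening is 872 mm wide and 1291 mm tall; its sill is at z = 1021 mm and its near (−x) edge is 2236 mm from the wall's −x end. The opening passes through the full wall thickness.


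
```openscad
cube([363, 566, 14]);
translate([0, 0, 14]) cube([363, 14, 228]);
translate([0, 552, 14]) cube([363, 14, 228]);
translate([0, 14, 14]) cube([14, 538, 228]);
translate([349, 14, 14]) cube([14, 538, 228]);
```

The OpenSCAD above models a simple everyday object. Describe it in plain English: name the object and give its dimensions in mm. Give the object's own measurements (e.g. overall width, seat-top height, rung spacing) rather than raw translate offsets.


An open-topped rectangular box: outside dimensions 363×566×242 mm, with a uniform wall and base thickness of 14 mm. The base is a full 363×566 slab on the floor; four walls sit on top of the base. The front and back walls (the −y and +y sides) span the full width; the two side walls fit between them.


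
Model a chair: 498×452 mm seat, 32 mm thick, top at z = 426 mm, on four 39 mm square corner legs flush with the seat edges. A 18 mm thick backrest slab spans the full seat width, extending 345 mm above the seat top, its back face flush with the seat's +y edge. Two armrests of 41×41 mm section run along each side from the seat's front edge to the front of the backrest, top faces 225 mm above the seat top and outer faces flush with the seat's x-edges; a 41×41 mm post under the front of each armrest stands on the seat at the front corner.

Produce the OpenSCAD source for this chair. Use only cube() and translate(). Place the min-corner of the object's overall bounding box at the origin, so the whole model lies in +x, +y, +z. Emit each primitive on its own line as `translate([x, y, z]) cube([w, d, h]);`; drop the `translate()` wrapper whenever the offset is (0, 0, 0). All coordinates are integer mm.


translate([0, 0, 394]) cube([498, 452, 32]);
cube([39, 39, 394]);
translate([459, 0, 0]) cube([39, 39, 394]);
translate([0, 413, 0]) cube([39, 39, 394]);
translate([459, 413, 0]) cube([39, 39, 394]);
translate([0, 434, 426]) cube([498, 18, 345]);
translate([0, 0, 610]) cube([41, 434, 41]);
translate([457, 0, 610]) cube([41, 434, 41]);
translate([0, 0, 426]) cube([41, 41, 184]);
translate([457, 0, 426]) cube([41, 41, 184]);


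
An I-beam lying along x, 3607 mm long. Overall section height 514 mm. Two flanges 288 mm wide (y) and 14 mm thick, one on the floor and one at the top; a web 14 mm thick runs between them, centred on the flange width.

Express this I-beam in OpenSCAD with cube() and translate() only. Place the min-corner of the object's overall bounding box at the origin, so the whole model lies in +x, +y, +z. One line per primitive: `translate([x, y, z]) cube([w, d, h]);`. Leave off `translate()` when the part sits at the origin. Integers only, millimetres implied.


cube([3607, 288, 14]);
translate([0, 137, 14]) cube([3607, 14, 486]);
translate([0, 0, 500]) cube([3607, 288, 14]);


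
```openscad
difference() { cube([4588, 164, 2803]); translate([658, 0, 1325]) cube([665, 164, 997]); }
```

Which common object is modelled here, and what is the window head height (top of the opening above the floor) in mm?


A wall with a window opening. The window head height is 2322 mm.

A wall with a rectangular opening subtracted — a window. Sill at z = 1325, opening 997 mm tall, so the head is at 1325 + 997 = 2322 mm.


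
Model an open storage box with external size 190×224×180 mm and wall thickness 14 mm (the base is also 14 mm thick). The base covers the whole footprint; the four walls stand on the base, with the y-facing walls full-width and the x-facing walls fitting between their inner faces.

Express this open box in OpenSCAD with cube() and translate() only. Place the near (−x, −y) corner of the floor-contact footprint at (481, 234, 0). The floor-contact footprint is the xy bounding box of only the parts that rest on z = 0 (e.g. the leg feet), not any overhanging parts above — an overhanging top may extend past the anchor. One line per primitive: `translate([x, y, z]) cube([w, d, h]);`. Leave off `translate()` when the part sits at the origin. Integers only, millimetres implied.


translate([481, 234, 0]) cube([190, 224, 14]);
translate([481, 234, 14]) cube([190, 14, 166]);
translate([481, 444, 14]) cube([190, 14, 166]);
translate([481, 248, 14]) cube([14, 196, 166]);
translate([657, 248, 14]) cube([14, 196, 166]);


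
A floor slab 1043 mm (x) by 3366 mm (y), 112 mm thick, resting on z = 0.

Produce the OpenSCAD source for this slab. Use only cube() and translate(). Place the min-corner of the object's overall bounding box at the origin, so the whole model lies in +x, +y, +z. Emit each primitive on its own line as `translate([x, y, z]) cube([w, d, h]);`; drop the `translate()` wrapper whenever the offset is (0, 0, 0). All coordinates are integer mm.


cube([1043, 3366, 112]);


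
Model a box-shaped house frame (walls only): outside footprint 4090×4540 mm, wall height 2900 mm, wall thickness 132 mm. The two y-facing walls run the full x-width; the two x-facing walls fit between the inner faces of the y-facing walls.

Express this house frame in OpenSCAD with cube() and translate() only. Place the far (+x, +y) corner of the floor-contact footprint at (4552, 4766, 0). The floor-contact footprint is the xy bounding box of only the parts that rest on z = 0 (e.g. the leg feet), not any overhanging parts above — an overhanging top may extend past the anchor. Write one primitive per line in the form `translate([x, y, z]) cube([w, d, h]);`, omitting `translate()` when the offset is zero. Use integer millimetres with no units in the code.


translate([462, 226, 0]) cube([4090, 132, 2900]);
translate([462, 4634, 0]) cube([4090, 132, 2900]);
translate([462, 358, 0]) cube([132, 4276, 2900]);
translate([4420, 358, 0]) cube([132, 4276, 2900]);


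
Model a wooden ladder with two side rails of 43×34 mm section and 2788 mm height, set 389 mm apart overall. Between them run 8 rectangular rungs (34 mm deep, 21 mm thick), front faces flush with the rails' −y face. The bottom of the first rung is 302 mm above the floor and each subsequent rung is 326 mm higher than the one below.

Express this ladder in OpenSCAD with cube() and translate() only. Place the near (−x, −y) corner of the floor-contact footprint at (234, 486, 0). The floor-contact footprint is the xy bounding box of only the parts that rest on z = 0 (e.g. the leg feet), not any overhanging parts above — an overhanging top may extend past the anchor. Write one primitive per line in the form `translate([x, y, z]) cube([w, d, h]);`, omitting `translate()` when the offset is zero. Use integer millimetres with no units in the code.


// rung span = 389 - 2*43 = 303
// rung[k] z = 302 + k*326
translate([234, 486, 0]) cube([43, 34, 2788]);
translate([580, 486, 0]) cube([43, 34, 2788]);
translate([277, 486, 302]) cube([303, 34, 21]);
translate([277, 486, 628]) cube([303, 34, 21]);
translate([277, 486, 954]) cube([303, 34, 21]);
translate([277, 486, 1280]) cube([303, 34, 21]);
translate([277, 486, 1606]) cube([303, 34, 21]);
translate([277, 486, 1932]) cube([303, 34, 21]);
translate([277, 486, 2258]) cube([303, 34, 21]);
translate([277, 486, 2584]) cube([303, 34, 21]);


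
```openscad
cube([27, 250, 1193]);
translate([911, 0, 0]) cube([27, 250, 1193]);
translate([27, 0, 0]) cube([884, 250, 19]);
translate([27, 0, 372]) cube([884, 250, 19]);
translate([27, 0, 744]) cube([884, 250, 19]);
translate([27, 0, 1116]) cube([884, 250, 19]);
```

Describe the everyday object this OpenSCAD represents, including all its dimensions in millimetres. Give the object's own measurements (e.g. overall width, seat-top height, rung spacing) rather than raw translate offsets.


An open bookshelf. Two side panels, each 27 mm thick, 250 mm deep and 1193 mm tall, stand 938 mm apart (outside-to-outside). Between them sit 4 shelves, each 19 mm thick and 250 mm deep, spanning the full gap between the sides. The bottom shelf rests on the floor (its underside at z = 0) and the clear gap between one shelf's top and the next shelf's underside is 353 mm.


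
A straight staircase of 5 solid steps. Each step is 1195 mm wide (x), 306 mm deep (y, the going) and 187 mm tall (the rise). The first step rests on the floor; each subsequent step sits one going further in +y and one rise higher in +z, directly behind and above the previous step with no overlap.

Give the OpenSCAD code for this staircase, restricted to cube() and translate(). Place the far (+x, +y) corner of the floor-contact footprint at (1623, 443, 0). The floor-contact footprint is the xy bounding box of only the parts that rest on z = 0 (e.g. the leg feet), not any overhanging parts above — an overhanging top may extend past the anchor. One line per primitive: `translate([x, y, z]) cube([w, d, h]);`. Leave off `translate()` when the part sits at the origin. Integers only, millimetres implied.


translate([428, 137, 0]) cube([1195, 306, 187]);
translate([428, 443, 187]) cube([1195, 306, 187]);
translate([428, 749, 374]) cube([1195, 306, 187]);
translate([428, 1055, 561]) cube([1195, 306, 187]);
translate([428, 1361, 748]) cube([1195, 306, 187]);


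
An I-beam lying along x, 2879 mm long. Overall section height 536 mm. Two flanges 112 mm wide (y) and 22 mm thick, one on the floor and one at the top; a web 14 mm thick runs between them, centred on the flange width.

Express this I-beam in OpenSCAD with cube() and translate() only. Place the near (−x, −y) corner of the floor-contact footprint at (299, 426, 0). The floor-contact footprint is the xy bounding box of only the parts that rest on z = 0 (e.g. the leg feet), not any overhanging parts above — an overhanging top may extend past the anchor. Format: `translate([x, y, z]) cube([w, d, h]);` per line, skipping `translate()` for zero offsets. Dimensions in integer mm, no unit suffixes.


translate([299, 426, 0]) cube([2879, 112, 22]);
translate([299, 475, 22]) cube([2879, 14, 492]);
translate([299, 426, 514]) cube([2879, 112, 22]);


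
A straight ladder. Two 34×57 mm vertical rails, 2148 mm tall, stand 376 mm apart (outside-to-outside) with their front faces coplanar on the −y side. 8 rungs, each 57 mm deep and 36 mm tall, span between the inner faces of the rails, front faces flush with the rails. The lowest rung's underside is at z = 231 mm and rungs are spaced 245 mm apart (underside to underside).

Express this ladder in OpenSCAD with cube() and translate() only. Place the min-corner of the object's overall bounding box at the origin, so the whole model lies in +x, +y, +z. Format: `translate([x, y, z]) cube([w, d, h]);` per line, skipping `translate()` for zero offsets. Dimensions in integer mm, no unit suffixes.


cube([34, 57, 2148]);
translate([342, 0, 0]) cube([34, 57, 2148]);
translate([34, 0, 231]) cube([308, 57, 36]);
translate([34, 0, 476]) cube([308, 57, 36]);
translate([34, 0, 721]) cube([308, 57, 36]);
translate([34, 0, 966]) cube([308, 57, 36]);
translate([34, 0, 1211]) cube([308, 57, 36]);
translate([34, 0, 1456]) cube([308, 57, 36]);
translate([34, 0, 1701]) cube([308, 57, 36]);
translate([34, 0, 1946]) cube([308, 57, 36]);


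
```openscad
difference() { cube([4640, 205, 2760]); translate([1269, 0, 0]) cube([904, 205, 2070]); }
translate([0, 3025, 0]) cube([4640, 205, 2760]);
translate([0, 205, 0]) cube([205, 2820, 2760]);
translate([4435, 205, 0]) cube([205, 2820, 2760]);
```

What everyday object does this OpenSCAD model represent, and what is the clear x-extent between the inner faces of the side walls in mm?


A single room. The interior width is 4230 mm.

Four walls enclosing a rectangle with a door in the front wall — a room. Outside width 4640 minus two 205 mm walls gives 4230 mm.


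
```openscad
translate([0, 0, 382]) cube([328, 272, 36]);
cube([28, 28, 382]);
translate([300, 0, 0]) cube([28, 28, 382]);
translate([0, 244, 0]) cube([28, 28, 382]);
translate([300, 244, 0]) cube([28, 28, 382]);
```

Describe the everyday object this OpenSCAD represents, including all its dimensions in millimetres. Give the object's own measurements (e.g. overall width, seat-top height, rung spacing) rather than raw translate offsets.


A four-legged stool. The seat is a 328×272×36 mm slab whose top surface is at z = 418 mm; four square legs, each 28×28 mm in cross-section, run from the floor (z = 0) to the underside of the seat, each flush with a corner of the seat.


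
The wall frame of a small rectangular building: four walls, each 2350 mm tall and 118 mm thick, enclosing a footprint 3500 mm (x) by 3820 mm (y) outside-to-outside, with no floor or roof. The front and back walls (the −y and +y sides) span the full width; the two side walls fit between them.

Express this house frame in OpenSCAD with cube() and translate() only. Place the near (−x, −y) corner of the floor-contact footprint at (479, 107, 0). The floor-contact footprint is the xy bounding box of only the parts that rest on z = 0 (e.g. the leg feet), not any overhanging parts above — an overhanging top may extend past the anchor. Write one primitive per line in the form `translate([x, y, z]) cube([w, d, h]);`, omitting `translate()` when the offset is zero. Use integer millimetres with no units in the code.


translate([479, 107, 0]) cube([3500, 118, 2350]);
translate([479, 3809, 0]) cube([3500, 118, 2350]);
translate([479, 225, 0]) cube([118, 3584, 2350]);
translate([3861, 225, 0]) cube([118, 3584, 2350]);


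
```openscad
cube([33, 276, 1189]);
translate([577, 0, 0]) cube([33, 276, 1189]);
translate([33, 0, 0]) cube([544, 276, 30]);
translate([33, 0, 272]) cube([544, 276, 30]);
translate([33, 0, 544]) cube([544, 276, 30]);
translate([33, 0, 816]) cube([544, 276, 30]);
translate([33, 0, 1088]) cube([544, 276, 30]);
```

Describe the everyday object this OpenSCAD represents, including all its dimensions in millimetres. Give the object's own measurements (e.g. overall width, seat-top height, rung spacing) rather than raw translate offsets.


An open bookshelf. Two side panels, each 33 mm thick, 276 mm deep and 1189 mm tall, stand 610 mm apart (outside-to-outside). Between them sit 5 shelves, each 30 mm thick and 276 mm deep, spanning the full gap between the sides. The bottom shelf rests on the floor (its underside at z = 0) and the clear gap between one shelf's top and the next shelf's underside is 242 mm.


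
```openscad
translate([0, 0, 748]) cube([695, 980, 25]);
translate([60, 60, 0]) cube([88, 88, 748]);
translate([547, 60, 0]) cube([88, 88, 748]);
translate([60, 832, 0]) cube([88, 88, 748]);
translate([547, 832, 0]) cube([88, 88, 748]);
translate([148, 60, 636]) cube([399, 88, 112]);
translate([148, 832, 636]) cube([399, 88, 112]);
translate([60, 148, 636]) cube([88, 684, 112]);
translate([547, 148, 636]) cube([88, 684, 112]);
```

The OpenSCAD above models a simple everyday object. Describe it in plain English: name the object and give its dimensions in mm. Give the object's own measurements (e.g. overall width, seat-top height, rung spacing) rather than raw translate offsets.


A table: top 695 mm (x) × 980 mm (y), 25 mm thick, upper face at z = 773 mm, on four 88×88 mm square legs, each inset 60 mm from the nearest pair of top edges from z = 0 to the bottom of the top. Four apron rails, 88 mm thick and 112 mm tall, run between adjacent legs with their top edges flush with the underside of the top and their outer faces flush with the legs' outer faces.


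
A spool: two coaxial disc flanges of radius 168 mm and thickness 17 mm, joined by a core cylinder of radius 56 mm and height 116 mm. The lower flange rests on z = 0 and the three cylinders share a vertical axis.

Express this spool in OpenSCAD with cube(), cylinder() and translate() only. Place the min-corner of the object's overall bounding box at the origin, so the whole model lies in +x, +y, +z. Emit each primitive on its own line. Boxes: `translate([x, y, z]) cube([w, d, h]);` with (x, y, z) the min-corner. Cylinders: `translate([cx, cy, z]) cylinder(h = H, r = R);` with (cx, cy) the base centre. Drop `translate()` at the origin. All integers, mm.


translate([168, 168, 0]) cylinder(h = 17, r = 168);
translate([168, 168, 17]) cylinder(h = 116, r = 56);
translate([168, 168, 133]) cylinder(h = 17, r = 168);


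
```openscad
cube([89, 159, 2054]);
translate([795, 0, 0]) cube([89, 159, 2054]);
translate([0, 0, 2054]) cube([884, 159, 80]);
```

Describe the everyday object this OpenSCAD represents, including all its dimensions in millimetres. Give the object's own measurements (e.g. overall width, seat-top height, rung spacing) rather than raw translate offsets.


A door frame. The clear opening is 706 mm wide and 2054 mm high. Two 89 mm wide jambs, 159 mm deep, stand either side of the opening from the floor to the top of the opening. A 80 mm thick head sits across the top of both jambs, spanning the full outside width of the frame.


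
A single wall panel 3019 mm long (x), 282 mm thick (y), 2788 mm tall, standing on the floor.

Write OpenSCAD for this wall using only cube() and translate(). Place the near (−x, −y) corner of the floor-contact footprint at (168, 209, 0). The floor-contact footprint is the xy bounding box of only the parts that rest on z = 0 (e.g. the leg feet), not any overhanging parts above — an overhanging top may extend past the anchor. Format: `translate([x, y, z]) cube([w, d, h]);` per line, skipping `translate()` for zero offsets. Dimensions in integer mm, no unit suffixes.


translate([168, 209, 0]) cube([3019, 282, 2788]);


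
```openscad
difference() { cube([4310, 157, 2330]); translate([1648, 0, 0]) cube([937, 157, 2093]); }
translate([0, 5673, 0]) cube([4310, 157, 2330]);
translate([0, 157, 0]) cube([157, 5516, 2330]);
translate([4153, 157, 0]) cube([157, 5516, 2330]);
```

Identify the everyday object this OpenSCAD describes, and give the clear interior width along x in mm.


A single room. The interior width is 3996 mm.

Four walls enclosing a rectangle with a door in the front wall — a room. Outside width 4310 minus two 157 mm walls gives 3996 mm.


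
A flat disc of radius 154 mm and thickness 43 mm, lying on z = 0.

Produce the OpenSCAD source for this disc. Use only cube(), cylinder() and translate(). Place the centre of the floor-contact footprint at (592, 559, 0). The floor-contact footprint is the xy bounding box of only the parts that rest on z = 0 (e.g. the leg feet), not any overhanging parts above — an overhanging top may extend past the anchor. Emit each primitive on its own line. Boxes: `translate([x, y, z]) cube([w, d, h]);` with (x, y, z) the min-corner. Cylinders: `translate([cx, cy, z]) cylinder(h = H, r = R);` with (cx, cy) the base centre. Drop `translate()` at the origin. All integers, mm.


translate([592, 559, 0]) cylinder(h = 43, r = 154);


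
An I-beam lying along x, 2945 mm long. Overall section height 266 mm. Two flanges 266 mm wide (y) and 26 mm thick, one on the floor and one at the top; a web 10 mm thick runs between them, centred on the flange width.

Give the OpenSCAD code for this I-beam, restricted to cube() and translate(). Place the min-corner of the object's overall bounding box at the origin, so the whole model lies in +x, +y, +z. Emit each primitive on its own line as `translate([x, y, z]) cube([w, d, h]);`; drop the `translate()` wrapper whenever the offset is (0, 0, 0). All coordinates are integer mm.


cube([2945, 266, 26]);
translate([0, 128, 26]) cube([2945, 10, 214]);
translate([0, 0, 240]) cube([2945, 266, 26]);


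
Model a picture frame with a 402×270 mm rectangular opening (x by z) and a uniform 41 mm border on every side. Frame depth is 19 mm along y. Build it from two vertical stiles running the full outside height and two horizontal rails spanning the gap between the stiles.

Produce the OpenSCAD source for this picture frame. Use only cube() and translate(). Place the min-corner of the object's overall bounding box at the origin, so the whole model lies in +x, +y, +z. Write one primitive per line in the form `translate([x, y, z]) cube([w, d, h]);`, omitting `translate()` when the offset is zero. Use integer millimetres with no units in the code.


cube([41, 19, 352]);
translate([443, 0, 0]) cube([41, 19, 352]);
translate([41, 0, 0]) cube([402, 19, 41]);
translate([41, 0, 311]) cube([402, 19, 41]);


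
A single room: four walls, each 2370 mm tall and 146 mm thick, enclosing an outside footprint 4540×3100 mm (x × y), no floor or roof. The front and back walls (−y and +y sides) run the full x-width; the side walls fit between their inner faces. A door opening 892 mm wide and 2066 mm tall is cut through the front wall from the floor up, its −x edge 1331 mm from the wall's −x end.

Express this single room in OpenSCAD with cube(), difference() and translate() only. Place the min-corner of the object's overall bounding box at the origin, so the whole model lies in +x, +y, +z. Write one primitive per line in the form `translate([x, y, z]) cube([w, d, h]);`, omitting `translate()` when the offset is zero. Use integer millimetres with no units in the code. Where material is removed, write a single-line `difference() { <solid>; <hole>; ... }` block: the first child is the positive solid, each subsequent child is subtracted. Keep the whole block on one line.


difference() { cube([4540, 146, 2370]); translate([1331, 0, 0]) cube([892, 146, 2066]); }
translate([0, 2954, 0]) cube([4540, 146, 2370]);
translate([0, 146, 0]) cube([146, 2808, 2370]);
translate([4394, 146, 0]) cube([146, 2808, 2370]);


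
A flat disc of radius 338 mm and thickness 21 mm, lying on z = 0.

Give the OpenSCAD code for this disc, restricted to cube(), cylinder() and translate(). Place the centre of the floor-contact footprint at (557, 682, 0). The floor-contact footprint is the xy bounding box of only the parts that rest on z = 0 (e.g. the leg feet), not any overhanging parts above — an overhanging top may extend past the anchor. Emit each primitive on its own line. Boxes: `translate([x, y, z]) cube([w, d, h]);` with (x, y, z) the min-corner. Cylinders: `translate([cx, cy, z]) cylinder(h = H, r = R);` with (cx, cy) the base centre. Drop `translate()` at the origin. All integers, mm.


translate([557, 682, 0]) cylinder(h = 21, r = 338);


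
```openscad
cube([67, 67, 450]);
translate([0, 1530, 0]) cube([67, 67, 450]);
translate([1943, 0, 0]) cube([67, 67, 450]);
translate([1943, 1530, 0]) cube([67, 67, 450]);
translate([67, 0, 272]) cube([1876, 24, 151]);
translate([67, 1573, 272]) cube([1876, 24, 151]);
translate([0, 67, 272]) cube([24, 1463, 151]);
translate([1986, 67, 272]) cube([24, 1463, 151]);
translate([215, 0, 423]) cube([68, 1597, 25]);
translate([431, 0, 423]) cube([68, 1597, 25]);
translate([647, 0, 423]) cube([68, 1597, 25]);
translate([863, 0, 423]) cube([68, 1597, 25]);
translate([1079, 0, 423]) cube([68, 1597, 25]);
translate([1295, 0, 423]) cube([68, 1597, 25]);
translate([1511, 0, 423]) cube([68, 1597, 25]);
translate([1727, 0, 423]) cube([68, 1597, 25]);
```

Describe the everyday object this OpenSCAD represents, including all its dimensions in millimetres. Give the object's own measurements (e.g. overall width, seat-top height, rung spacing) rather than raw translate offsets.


A bed frame 2010 mm long (x) by 1597 mm wide (y). Four 67×67 mm corner posts, 450 mm tall, at the corners of the footprint. Four rails of 24 mm thickness and 151 mm height run between adjacent posts with their undersides at z = 272 mm, their outer faces flush with the outside of the frame (the two x-running rails run between the posts' inner faces; the two y-running rails run between the posts' inner faces). 8 slats, each 68 mm wide (x) and 25 mm thick, lie across the top of the two x-running rails, running the full 1597 mm width of the frame in y; along x they sit between the end posts with a 148 mm gap after the −x posts and between neighbouring slats and before the +x posts.


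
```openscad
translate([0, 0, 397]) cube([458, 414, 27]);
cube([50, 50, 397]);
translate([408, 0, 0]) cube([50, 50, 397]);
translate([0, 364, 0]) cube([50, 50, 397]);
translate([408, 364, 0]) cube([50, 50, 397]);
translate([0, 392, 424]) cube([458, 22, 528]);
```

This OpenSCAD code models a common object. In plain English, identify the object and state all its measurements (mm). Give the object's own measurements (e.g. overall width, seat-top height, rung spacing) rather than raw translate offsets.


A chair. The seat is a 458×414×27 mm slab with its top at z = 424 mm, on four 50×50 mm corner legs (flush with the seat edges, standing on z = 0). A flat backrest 22 mm thick, 528 mm tall, spans the full seat width and rises from the seat top along its +y edge, rear face flush with the rear of the seat.


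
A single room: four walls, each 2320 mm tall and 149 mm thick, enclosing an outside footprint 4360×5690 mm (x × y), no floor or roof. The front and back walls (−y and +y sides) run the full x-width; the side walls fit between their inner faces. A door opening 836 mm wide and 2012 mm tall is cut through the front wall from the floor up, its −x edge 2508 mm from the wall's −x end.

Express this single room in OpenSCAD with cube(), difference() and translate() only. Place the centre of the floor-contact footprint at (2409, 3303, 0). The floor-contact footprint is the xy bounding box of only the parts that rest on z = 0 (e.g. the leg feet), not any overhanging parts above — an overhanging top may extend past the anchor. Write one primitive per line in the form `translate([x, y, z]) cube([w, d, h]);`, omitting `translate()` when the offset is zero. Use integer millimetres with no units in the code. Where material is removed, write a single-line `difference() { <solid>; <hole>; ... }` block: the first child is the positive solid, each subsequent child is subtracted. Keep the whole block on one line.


difference() { translate([229, 458, 0]) cube([4360, 149, 2320]); translate([2737, 458, 0]) cube([836, 149, 2012]); }
translate([229, 5999, 0]) cube([4360, 149, 2320]);
translate([229, 607, 0]) cube([149, 5392, 2320]);
translate([4440, 607, 0]) cube([149, 5392, 2320]);


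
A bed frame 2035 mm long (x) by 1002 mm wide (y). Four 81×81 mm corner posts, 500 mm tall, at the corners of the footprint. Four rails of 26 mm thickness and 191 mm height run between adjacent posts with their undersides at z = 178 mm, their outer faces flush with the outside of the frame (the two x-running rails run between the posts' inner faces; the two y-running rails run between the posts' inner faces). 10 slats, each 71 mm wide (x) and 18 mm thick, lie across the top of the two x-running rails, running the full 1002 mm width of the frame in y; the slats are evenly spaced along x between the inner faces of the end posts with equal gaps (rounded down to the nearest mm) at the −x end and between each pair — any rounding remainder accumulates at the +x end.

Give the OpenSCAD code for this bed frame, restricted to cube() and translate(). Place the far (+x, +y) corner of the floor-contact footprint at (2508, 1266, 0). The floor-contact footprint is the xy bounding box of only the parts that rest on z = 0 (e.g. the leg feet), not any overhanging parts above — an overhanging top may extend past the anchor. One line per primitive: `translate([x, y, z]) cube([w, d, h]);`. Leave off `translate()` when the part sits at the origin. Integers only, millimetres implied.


translate([473, 264, 0]) cube([81, 81, 500]);
translate([473, 1185, 0]) cube([81, 81, 500]);
translate([2427, 264, 0]) cube([81, 81, 500]);
translate([2427, 1185, 0]) cube([81, 81, 500]);
translate([554, 264, 178]) cube([1873, 26, 191]);
translate([554, 1240, 178]) cube([1873, 26, 191]);
translate([473, 345, 178]) cube([26, 840, 191]);
translate([2482, 345, 178]) cube([26, 840, 191]);
translate([659, 264, 369]) cube([71, 1002, 18]);
translate([835, 264, 369]) cube([71, 1002, 18]);
translate([1011, 264, 369]) cube([71, 1002, 18]);
translate([1187, 264, 369]) cube([71, 1002, 18]);
translate([1363, 264, 369]) cube([71, 1002, 18]);
translate([1539, 264, 369]) cube([71, 1002, 18]);
translate([1715, 264, 369]) cube([71, 1002, 18]);
translate([1891, 264, 369]) cube([71, 1002, 18]);
translate([2067, 264, 369]) cube([71, 1002, 18]);
translate([2243, 264, 369]) cube([71, 1002, 18]);


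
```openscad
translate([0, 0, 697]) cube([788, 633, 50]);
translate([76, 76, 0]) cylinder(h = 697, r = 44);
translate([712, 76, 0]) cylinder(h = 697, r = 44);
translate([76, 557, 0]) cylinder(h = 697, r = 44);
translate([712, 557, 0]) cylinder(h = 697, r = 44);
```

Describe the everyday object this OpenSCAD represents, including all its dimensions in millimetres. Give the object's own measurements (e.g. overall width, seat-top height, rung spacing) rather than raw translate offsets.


A rectangular dining table. The top is 788×633×50 mm with its upper surface at z = 747 mm. It stands on four round legs of 88 mm diameter, each leg's bounding box inset 32 mm from the nearest pair of top edges, running from the floor to the underside of the top.


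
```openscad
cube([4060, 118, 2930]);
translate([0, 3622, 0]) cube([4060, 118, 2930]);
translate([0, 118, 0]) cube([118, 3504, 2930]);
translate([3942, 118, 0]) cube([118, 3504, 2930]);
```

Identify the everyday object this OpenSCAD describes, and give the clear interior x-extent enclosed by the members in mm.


A house (or room) frame. The interior width is 3824 mm.

Four 2930 mm walls enclosing a rectangle with no floor or roof — a room or house frame. Outside width is 4060 mm and wall thickness is 118 mm, so the interior width is 4060 − 2 × 118 = 3824 mm.


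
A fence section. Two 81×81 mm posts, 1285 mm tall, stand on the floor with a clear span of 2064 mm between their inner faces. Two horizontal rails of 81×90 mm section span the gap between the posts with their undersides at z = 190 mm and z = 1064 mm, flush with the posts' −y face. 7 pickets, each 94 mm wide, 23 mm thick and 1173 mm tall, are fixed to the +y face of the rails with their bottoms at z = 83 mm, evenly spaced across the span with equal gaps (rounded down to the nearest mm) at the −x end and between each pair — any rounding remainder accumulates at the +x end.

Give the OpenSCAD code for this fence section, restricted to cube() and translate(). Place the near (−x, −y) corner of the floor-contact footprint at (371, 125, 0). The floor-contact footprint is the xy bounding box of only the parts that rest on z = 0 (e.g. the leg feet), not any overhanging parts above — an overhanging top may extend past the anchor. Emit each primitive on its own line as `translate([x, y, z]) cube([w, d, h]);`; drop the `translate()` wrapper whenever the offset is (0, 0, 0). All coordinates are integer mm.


translate([371, 125, 0]) cube([81, 81, 1285]);
translate([2516, 125, 0]) cube([81, 81, 1285]);
translate([452, 125, 190]) cube([2064, 81, 90]);
translate([452, 125, 1064]) cube([2064, 81, 90]);
translate([627, 206, 83]) cube([94, 23, 1173]);
translate([896, 206, 83]) cube([94, 23, 1173]);
translate([1165, 206, 83]) cube([94, 23, 1173]);
translate([1434, 206, 83]) cube([94, 23, 1173]);
translate([1703, 206, 83]) cube([94, 23, 1173]);
translate([1972, 206, 83]) cube([94, 23, 1173]);
translate([2241, 206, 83]) cube([94, 23, 1173]);


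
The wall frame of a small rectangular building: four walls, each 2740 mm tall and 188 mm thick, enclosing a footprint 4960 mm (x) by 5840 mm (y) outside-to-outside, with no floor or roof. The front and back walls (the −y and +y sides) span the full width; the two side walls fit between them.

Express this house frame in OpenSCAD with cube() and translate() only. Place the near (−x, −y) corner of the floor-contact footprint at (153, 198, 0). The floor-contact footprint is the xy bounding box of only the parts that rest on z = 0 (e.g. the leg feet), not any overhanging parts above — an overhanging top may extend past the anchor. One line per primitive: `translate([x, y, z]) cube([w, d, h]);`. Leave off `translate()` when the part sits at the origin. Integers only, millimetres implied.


translate([153, 198, 0]) cube([4960, 188, 2740]);
translate([153, 5850, 0]) cube([4960, 188, 2740]);
translate([153, 386, 0]) cube([188, 5464, 2740]);
translate([4925, 386, 0]) cube([188, 5464, 2740]);


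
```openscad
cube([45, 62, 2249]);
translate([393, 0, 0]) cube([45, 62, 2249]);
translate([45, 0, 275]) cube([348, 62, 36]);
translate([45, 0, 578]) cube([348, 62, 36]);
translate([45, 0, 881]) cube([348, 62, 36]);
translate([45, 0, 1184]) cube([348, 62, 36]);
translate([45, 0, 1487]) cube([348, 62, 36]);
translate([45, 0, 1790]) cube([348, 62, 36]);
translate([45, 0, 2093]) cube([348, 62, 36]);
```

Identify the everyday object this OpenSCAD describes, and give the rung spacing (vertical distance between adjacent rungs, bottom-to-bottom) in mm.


A ladder. The rung spacing is 303 mm.

Two tall 45×62 posts with 7 short bars between them — a ladder. Adjacent rungs sit at z = 275 and z = 578, so the spacing is 578 − 275 = 303 mm.


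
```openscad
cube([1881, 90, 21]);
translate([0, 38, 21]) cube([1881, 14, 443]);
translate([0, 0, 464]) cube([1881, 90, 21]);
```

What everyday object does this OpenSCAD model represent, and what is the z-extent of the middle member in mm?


An I-beam. The web height is 443 mm.

Two wide flanges with a thin centred web — an I-beam. Overall 485 mm minus two 21 mm flanges gives a web of 485 − 2·21 = 443 mm.


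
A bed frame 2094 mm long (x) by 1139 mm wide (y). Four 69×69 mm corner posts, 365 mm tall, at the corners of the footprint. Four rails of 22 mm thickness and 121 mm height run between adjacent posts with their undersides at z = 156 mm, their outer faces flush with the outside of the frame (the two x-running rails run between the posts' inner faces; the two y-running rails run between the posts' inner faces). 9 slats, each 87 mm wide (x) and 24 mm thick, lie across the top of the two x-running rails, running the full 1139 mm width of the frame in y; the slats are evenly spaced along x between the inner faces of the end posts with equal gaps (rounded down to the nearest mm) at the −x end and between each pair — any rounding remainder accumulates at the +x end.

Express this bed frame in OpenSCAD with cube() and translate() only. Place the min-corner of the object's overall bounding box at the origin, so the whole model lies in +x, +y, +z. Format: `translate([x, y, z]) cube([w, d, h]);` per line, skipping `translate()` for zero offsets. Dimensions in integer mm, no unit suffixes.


cube([69, 69, 365]);
translate([0, 1070, 0]) cube([69, 69, 365]);
translate([2025, 0, 0]) cube([69, 69, 365]);
translate([2025, 1070, 0]) cube([69, 69, 365]);
translate([69, 0, 156]) cube([1956, 22, 121]);
translate([69, 1117, 156]) cube([1956, 22, 121]);
translate([0, 69, 156]) cube([22, 1001, 121]);
translate([2072, 69, 156]) cube([22, 1001, 121]);
translate([186, 0, 277]) cube([87, 1139, 24]);
translate([390, 0, 277]) cube([87, 1139, 24]);
translate([594, 0, 277]) cube([87, 1139, 24]);
translate([798, 0, 277]) cube([87, 1139, 24]);
translate([1002, 0, 277]) cube([87, 1139, 24]);
translate([1206, 0, 277]) cube([87, 1139, 24]);
translate([1410, 0, 277]) cube([87, 1139, 24]);
translate([1614, 0, 277]) cube([87, 1139, 24]);
translate([1818, 0, 277]) cube([87, 1139, 24]);


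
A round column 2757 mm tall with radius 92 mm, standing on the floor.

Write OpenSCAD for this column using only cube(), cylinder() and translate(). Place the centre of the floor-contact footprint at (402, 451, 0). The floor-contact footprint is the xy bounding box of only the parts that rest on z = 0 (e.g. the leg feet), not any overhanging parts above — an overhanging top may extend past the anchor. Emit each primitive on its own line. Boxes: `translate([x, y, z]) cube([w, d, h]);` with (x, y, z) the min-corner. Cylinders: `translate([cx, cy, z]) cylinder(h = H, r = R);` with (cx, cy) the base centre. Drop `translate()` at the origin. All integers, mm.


translate([402, 451, 0]) cylinder(h = 2757, r = 92);
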